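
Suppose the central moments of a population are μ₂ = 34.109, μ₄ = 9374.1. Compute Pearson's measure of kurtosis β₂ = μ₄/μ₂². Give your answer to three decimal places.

μ₂² = 34.109² = 1163.42388
μ₄/μ₂² = 9374.1 / 1163.42388 = 8.05734
β₂ ≈ 8.057

8.057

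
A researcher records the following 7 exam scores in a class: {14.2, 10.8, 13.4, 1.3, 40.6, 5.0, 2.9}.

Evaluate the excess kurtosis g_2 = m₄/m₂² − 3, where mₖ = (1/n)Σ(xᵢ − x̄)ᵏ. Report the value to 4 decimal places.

x̄ = 12.6000
Σ(xᵢ − x̄)² = 1069.9800 ⇒ m₂ = 152.85429
Σ(xᵢ − x̄)⁴ = 643167.3426 ⇒ m₄ = 91881.04894
m₂² = 23364.43266
g_2 = m₄/m₂² − 3 = 3.93252 − 3 ≈ 0.9325

0.9325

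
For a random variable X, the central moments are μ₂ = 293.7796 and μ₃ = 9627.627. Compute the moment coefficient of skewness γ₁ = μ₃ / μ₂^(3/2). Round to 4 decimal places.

1.9120

σ = √μ₂ = √293.7796 = 17.14000
σ³ = μ₂^(3/2) = 5035.38234
γ₁ = μ₃/σ³ = 9627.627 / 5035.38234 ≈ 1.9120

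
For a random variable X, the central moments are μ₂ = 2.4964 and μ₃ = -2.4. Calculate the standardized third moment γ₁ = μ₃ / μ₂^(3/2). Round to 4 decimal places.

σ = √μ₂ = √2.4964 = 1.58000
σ³ = μ₂^(3/2) = 3.94431
γ₁ = μ₃/σ³ = -2.4 / 3.94431 ≈ -0.6085

-0.6085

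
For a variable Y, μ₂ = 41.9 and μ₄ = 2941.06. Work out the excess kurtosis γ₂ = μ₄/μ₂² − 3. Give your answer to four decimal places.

μ₂² = 41.9² = 1755.61000
μ₄/μ₂² = 2941.06 / 1755.61000 = 1.67524
γ₂ = 1.67524 − 3 ≈ -1.3248

-1.3248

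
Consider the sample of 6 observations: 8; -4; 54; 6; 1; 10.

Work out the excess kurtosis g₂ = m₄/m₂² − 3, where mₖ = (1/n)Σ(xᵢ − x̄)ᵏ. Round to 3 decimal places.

x̄ = 12.5000
Σ(xᵢ − x̄)² = 2195.5000 ⇒ m₂ = 365.91667
Σ(xᵢ − x̄)⁴ = 3059989.3750 ⇒ m₄ = 509998.22917
m₂² = 133895.00694
g₂ = m₄/m₂² − 3 = 3.80894 − 3 ≈ 0.809

0.809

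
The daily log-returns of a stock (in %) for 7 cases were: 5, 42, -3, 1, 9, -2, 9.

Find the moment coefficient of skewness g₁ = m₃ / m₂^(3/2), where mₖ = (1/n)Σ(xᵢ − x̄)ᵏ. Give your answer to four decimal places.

x̄ = (5 + 42 - 3 + 1 + 9 - 2 + 9) / 7 = 8.7143
deviations (xᵢ − x̄): -3.7143, 33.2857, -11.7143, -7.7143, 0.2857, -10.7143, 0.2857
Σ(xᵢ − x̄)² = 1433.4286 ⇒ m₂ = 1433.4286/7 = 204.77551
Σ(xᵢ − x̄)³ = 33530.8163 ⇒ m₃ = 33530.8163/7 = 4790.11662
m₂^(3/2) = 204.77551^(1.5) = 2930.33333
g₁ = m₃ / m₂^(3/2) = 4790.11662 / 2930.33333 ≈ 1.6347

1.6347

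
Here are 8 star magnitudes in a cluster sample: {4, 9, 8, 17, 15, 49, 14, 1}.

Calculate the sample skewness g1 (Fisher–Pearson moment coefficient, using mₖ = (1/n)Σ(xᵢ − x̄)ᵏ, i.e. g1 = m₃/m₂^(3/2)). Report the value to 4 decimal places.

1.6695

x̄ = (4 + 9 + 8 + 17 + 15 + 49 + 14 + 1) / 8 = 14.6250
deviations (xᵢ − x̄): -10.6250, -5.6250, -6.6250, 2.3750, 0.3750, 34.3750, -0.6250, -13.6250
Σ(xᵢ − x̄)² = 1561.8750 ⇒ m₂ = 1561.8750/8 = 195.23438
Σ(xᵢ − x̄)³ = 36434.5313 ⇒ m₃ = 36434.5313/8 = 4554.31641
m₂^(3/2) = 195.23438^(1.5) = 2727.93759
g1 = m₃ / m₂^(3/2) = 4554.31641 / 2727.93759 ≈ 1.6695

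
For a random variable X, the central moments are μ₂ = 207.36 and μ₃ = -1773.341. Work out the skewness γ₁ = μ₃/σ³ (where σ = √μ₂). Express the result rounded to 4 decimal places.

-0.5939

σ = √μ₂ = √207.36 = 14.40000
σ³ = μ₂^(3/2) = 2985.98400
γ₁ = μ₃/σ³ = -1773.341 / 2985.98400 ≈ -0.5939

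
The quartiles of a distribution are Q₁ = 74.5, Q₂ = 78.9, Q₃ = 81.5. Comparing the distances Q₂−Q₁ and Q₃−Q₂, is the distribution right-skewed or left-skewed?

left-skewed

Q₂ − Q₁ = 4.4;  Q₃ − Q₂ = 2.6
Q₂ − Q₁ > Q₃ − Q₂ ⇒ the lower half is more spread out ⇒ left-skewed.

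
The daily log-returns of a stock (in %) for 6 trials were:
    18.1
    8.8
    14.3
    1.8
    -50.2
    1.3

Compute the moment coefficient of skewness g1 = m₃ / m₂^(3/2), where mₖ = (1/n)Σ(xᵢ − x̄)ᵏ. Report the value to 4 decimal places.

-1.5078

x̄ = (18.1 + 8.8 + 14.3 + 1.8 - 50.2 + 1.3) / 6 = -0.9833
deviations (xᵢ − x̄): 19.0833, 9.7833, 15.2833, 2.7833, -49.2167, 2.2833
Σ(xᵢ − x̄)² = 3128.7083 ⇒ m₂ = 3128.7083/6 = 521.45139
Σ(xᵢ − x̄)³ = -107727.1644 ⇒ m₃ = -107727.1644/6 = -17954.52741
m₂^(3/2) = 521.45139^(1.5) = 11907.50418
g1 = m₃ / m₂^(3/2) = -17954.52741 / 11907.50418 ≈ -1.5078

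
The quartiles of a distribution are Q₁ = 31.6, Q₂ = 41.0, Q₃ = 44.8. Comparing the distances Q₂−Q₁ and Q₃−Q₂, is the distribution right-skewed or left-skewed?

Q₂ − Q₁ = 9.4;  Q₃ − Q₂ = 3.8
Q₂ − Q₁ > Q₃ − Q₂ ⇒ the lower half is more spread out ⇒ left-skewed.

left-skewed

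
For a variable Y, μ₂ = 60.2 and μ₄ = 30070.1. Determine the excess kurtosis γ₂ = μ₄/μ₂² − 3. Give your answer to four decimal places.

5.2974

μ₂² = 60.2² = 3624.04000
μ₄/μ₂² = 30070.1 / 3624.04000 = 8.29740
γ₂ = 8.29740 − 3 ≈ 5.2974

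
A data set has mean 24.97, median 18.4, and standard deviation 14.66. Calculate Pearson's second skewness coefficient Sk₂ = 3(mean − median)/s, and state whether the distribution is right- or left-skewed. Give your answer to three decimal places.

1.344, right-skewed

Sk₂ = 3(24.97 − 18.4) / 14.66 = 3 × 6.5700 / 14.66
    = 19.7100 / 14.66 ≈ 1.344
Sk₂ > 0 ⇒ mean > median ⇒ right-skewed (positive skew).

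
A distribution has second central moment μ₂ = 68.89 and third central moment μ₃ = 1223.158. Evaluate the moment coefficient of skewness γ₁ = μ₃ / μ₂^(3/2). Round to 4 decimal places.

σ = √μ₂ = √68.89 = 8.30000
σ³ = μ₂^(3/2) = 571.78700
γ₁ = μ₃/σ³ = 1223.158 / 571.78700 ≈ 2.1392

2.1392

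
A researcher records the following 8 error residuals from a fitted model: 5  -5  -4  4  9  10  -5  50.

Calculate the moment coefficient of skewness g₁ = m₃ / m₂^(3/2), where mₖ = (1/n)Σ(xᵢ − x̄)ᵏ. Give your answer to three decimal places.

x̄ = (5 - 5 - 4 + 4 + 9 + 10 - 5 + 50) / 8 = 8.0000
deviations (xᵢ − x̄): -3.0000, -13.0000, -12.0000, -4.0000, 1.0000, 2.0000, -13.0000, 42.0000
Σ(xᵢ − x̄)² = 2276.0000 ⇒ m₂ = 2276.0000/8 = 284.50000
Σ(xᵢ − x̄)³ = 67884.0000 ⇒ m₃ = 67884.0000/8 = 8485.50000
m₂^(3/2) = 284.50000^(1.5) = 4798.69786
g₁ = m₃ / m₂^(3/2) = 8485.50000 / 4798.69786 ≈ 1.768

1.768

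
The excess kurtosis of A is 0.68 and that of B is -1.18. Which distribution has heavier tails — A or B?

A

Higher excess kurtosis ⇒ heavier tails relative to the normal distribution.
0.68 vs -1.18: the larger is 0.68, so A has heavier tails. (A is leptokurtic — heavier-than-normal tails; the other is platykurtic.)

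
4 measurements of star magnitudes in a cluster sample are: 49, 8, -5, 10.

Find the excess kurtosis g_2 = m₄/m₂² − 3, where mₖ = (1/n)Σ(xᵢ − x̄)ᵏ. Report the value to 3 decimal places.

-0.829

x̄ = 15.5000
Σ(xᵢ − x̄)² = 1629.0000 ⇒ m₂ = 407.25000
Σ(xᵢ − x̄)⁴ = 1440134.2500 ⇒ m₄ = 360033.56250
m₂² = 165852.56250
g_2 = m₄/m₂² − 3 = 2.17080 − 3 ≈ -0.829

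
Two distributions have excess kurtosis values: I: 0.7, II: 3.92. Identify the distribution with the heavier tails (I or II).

Higher excess kurtosis ⇒ heavier tails relative to the normal distribution.
0.7 vs 3.92: the larger is 3.92, so II has heavier tails.

II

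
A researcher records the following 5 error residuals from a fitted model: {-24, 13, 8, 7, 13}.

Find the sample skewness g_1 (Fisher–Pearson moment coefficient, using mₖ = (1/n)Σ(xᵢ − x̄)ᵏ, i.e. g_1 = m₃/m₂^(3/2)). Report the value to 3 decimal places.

x̄ = (-24 + 13 + 8 + 7 + 13) / 5 = 3.4000
deviations (xᵢ − x̄): -27.4000, 9.6000, 4.6000, 3.6000, 9.6000
Σ(xᵢ − x̄)² = 969.2000 ⇒ m₂ = 969.2000/5 = 193.84000
Σ(xᵢ − x̄)³ = -18657.3600 ⇒ m₃ = -18657.3600/5 = -3731.47200
m₂^(3/2) = 193.84000^(1.5) = 2698.76520
g_1 = m₃ / m₂^(3/2) = -3731.47200 / 2698.76520 ≈ -1.383

-1.383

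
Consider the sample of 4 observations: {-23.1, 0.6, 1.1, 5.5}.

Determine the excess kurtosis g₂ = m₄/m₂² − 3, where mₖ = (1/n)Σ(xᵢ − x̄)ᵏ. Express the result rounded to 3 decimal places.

-0.733

x̄ = -3.9750
Σ(xᵢ − x̄)² = 502.2275 ⇒ m₂ = 125.55688
Σ(xᵢ − x̄)⁴ = 142945.5986 ⇒ m₄ = 35736.39964
m₂² = 15764.52886
g₂ = m₄/m₂² − 3 = 2.26689 − 3 ≈ -0.733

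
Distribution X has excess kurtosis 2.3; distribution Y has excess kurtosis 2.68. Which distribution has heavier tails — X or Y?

Higher excess kurtosis ⇒ heavier tails relative to the normal distribution.
2.3 vs 2.68: the larger is 2.68, so Y has heavier tails.

Y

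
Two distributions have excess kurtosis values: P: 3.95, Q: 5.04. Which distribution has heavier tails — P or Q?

Higher excess kurtosis ⇒ heavier tails relative to the normal distribution.
3.95 vs 5.04: the larger is 5.04, so Q has heavier tails.

Q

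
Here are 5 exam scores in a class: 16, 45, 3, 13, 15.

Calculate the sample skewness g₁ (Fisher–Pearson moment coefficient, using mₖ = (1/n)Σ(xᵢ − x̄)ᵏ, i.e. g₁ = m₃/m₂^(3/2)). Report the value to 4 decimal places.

x̄ = (16 + 45 + 3 + 13 + 15) / 5 = 18.4000
deviations (xᵢ − x̄): -2.4000, 26.6000, -15.4000, -5.4000, -3.4000
Σ(xᵢ − x̄)² = 991.2000 ⇒ m₂ = 991.2000/5 = 198.24000
Σ(xᵢ − x̄)³ = 14958.2400 ⇒ m₃ = 14958.2400/5 = 2991.64800
m₂^(3/2) = 198.24000^(1.5) = 2791.17415
g₁ = m₃ / m₂^(3/2) = 2991.64800 / 2791.17415 ≈ 1.0718

1.0718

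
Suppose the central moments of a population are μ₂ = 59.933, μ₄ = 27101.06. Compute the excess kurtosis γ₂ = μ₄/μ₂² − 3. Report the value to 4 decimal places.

4.5449

μ₂² = 59.933² = 3591.96449
μ₄/μ₂² = 27101.06 / 3591.96449 = 7.54491
γ₂ = 7.54491 − 3 ≈ 4.5449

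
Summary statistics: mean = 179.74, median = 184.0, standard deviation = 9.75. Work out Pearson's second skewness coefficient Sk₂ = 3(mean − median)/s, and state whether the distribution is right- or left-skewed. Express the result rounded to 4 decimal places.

-1.3108, left-skewed

Sk₂ = 3(179.74 − 184.0) / 9.75 = 3 × -4.2600 / 9.75
    = -12.7800 / 9.75 ≈ -1.3108
Sk₂ < 0 ⇒ mean < median ⇒ left-skewed (negative skew).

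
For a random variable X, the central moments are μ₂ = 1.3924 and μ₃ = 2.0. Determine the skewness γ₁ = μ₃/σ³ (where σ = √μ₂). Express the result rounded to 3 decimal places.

1.217

σ = √μ₂ = √1.3924 = 1.18000
σ³ = μ₂^(3/2) = 1.64303
γ₁ = μ₃/σ³ = 2.0 / 1.64303 ≈ 1.217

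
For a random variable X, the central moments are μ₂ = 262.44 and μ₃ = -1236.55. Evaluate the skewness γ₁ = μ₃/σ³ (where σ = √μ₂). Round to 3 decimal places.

-0.291

σ = √μ₂ = √262.44 = 16.20000
σ³ = μ₂^(3/2) = 4251.52800
γ₁ = μ₃/σ³ = -1236.55 / 4251.52800 ≈ -0.291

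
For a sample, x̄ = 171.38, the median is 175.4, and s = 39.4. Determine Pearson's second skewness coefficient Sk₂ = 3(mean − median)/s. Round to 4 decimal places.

-0.3061

Sk₂ = 3(171.38 − 175.4) / 39.4 = 3 × -4.0200 / 39.4
    = -12.0600 / 39.4 ≈ -0.3061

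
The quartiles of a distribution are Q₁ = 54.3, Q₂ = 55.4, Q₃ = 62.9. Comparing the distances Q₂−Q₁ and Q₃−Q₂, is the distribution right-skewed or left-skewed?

Q₂ − Q₁ = 1.1;  Q₃ − Q₂ = 7.5
Q₃ − Q₂ > Q₂ − Q₁ ⇒ the upper half is more spread out ⇒ right-skewed.

right-skewed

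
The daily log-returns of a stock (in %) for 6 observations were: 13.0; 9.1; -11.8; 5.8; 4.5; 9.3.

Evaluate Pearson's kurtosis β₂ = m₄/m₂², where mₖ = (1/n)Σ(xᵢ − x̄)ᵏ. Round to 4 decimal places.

x̄ = 4.9833
Σ(xᵢ − x̄)² = 382.4283 ⇒ m₂ = 63.73806
Σ(xᵢ − x̄)⁴ = 84108.9288 ⇒ m₄ = 14018.15480
m₂² = 4062.53973
β₂ = m₄/m₂² = 14018.15480 / 4062.53973 ≈ 3.4506

3.4506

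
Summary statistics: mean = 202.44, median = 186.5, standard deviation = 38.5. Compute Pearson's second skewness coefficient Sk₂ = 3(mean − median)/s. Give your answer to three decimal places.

Sk₂ = 3(202.44 − 186.5) / 38.5 = 3 × 15.9400 / 38.5
    = 47.8200 / 38.5 ≈ 1.242

1.242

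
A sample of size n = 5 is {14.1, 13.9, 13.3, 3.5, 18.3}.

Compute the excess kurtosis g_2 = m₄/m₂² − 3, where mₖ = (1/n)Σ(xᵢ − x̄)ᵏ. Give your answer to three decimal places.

x̄ = 12.6200
Σ(xᵢ − x̄)² = 119.7280 ⇒ m₂ = 23.94560
Σ(xᵢ − x̄)⁴ = 7966.5393 ⇒ m₄ = 1593.30786
m₂² = 573.39176
g_2 = m₄/m₂² − 3 = 2.77874 − 3 ≈ -0.221

-0.221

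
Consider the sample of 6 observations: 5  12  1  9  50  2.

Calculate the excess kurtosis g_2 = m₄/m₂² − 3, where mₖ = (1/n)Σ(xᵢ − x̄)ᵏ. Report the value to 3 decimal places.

x̄ = 13.1667
Σ(xᵢ − x̄)² = 1714.8333 ⇒ m₂ = 285.80556
Σ(xᵢ − x̄)⁴ = 1882832.1528 ⇒ m₄ = 313805.35880
m₂² = 81684.81559
g_2 = m₄/m₂² − 3 = 3.84166 − 3 ≈ 0.842

0.842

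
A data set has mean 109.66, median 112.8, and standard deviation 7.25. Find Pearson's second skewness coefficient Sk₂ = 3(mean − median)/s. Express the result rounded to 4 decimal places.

Sk₂ = 3(109.66 − 112.8) / 7.25 = 3 × -3.1400 / 7.25
    = -9.4200 / 7.25 ≈ -1.2993

-1.2993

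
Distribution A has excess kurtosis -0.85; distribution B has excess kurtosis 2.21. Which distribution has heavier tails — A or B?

B

Higher excess kurtosis ⇒ heavier tails relative to the normal distribution.
-0.85 vs 2.21: the larger is 2.21, so B has heavier tails. (B is leptokurtic — heavier-than-normal tails; the other is platykurtic.)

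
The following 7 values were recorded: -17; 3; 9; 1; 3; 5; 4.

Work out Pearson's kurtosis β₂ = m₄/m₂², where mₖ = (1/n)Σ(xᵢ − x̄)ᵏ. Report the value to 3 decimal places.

x̄ = 1.1429
Σ(xᵢ − x̄)² = 420.8571 ⇒ m₂ = 60.12245
Σ(xᵢ − x̄)⁴ = 112471.3994 ⇒ m₄ = 16067.34277
m₂² = 3614.70887
β₂ = m₄/m₂² = 16067.34277 / 3614.70887 ≈ 4.445

4.445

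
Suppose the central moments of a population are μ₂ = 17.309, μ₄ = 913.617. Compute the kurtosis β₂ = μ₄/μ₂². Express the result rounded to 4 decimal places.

μ₂² = 17.309² = 299.60148
μ₄/μ₂² = 913.617 / 299.60148 = 3.04944
β₂ ≈ 3.0494

3.0494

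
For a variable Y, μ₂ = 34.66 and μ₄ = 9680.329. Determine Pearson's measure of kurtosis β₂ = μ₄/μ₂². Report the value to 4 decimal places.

μ₂² = 34.66² = 1201.31560
μ₄/μ₂² = 9680.329 / 1201.31560 = 8.05811
β₂ ≈ 8.0581

8.0581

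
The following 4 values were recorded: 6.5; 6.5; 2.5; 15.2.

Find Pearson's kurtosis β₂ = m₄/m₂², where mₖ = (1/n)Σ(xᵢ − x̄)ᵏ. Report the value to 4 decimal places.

2.1159

x̄ = 7.6750
Σ(xᵢ − x̄)² = 86.1675 ⇒ m₂ = 21.54187
Σ(xᵢ − x̄)⁴ = 3927.4755 ⇒ m₄ = 981.86888
m₂² = 464.05238
β₂ = m₄/m₂² = 981.86888 / 464.05238 ≈ 2.1159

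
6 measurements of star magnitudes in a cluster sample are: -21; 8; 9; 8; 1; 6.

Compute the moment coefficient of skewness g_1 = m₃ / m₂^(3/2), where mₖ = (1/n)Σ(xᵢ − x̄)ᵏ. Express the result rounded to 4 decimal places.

-1.5641

x̄ = (-21 + 8 + 9 + 8 + 1 + 6) / 6 = 1.8333
deviations (xᵢ − x̄): -22.8333, 6.1667, 7.1667, 6.1667, -0.8333, 4.1667
Σ(xᵢ − x̄)² = 666.8333 ⇒ m₂ = 666.8333/6 = 111.13889
Σ(xᵢ − x̄)³ = -10995.5556 ⇒ m₃ = -10995.5556/6 = -1832.59259
m₂^(3/2) = 111.13889^(1.5) = 1171.65318
g_1 = m₃ / m₂^(3/2) = -1832.59259 / 1171.65318 ≈ -1.5641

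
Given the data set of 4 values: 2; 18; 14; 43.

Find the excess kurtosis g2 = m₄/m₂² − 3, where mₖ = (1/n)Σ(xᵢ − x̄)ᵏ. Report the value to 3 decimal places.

x̄ = 19.2500
Σ(xᵢ − x̄)² = 890.7500 ⇒ m₂ = 222.68750
Σ(xᵢ − x̄)⁴ = 407472.0781 ⇒ m₄ = 101868.01953
m₂² = 49589.72266
g2 = m₄/m₂² − 3 = 2.05422 − 3 ≈ -0.946

-0.946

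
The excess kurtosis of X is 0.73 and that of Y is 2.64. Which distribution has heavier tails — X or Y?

Y

Higher excess kurtosis ⇒ heavier tails relative to the normal distribution.
0.73 vs 2.64: the larger is 2.64, so Y has heavier tails.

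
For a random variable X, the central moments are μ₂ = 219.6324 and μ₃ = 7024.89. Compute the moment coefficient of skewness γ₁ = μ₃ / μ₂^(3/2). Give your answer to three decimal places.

σ = √μ₂ = √219.6324 = 14.82000
σ³ = μ₂^(3/2) = 3254.95217
γ₁ = μ₃/σ³ = 7024.89 / 3254.95217 ≈ 2.158

2.158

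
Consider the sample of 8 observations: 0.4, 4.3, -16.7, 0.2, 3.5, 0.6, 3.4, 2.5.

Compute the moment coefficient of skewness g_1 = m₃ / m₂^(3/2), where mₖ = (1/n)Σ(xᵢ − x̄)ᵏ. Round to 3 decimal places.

x̄ = (0.4 + 4.3 - 16.7 + 0.2 + 3.5 + 0.6 + 3.4 + 2.5) / 8 = -0.2250
deviations (xᵢ − x̄): 0.6250, 4.5250, -16.4750, 0.4250, 3.7250, 0.8250, 3.6250, 2.7250
Σ(xᵢ − x̄)² = 327.5950 ⇒ m₂ = 327.5950/8 = 40.94937
Σ(xᵢ − x̄)³ = -4258.6462 ⇒ m₃ = -4258.6462/8 = -532.33078
m₂^(3/2) = 40.94937^(1.5) = 262.04201
g_1 = m₃ / m₂^(3/2) = -532.33078 / 262.04201 ≈ -2.031

-2.031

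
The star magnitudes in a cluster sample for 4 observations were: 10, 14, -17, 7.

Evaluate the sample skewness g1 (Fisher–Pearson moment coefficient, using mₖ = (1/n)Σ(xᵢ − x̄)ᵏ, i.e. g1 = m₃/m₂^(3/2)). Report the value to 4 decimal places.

x̄ = (10 + 14 - 17 + 7) / 4 = 3.5000
deviations (xᵢ − x̄): 6.5000, 10.5000, -20.5000, 3.5000
Σ(xᵢ − x̄)² = 585.0000 ⇒ m₂ = 585.0000/4 = 146.25000
Σ(xᵢ − x̄)³ = -7140.0000 ⇒ m₃ = -7140.0000/4 = -1785.00000
m₂^(3/2) = 146.25000^(1.5) = 1768.65779
g1 = m₃ / m₂^(3/2) = -1785.00000 / 1768.65779 ≈ -1.0092

-1.0092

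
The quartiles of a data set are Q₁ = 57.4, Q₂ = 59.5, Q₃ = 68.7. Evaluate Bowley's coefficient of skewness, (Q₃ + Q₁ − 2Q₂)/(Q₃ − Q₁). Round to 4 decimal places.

numerator: Q₃ + Q₁ − 2Q₂ = 68.7 + 57.4 − 2×59.5 = 7.1000
denominator: Q₃ − Q₁ = 68.7 − 57.4 = 11.3000
Bowley skewness = 7.1000 / 11.3000 ≈ 0.6283

0.6283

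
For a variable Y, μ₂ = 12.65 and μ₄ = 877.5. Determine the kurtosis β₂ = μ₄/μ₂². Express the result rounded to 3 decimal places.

5.484

μ₂² = 12.65² = 160.02250
μ₄/μ₂² = 877.5 / 160.02250 = 5.48360
β₂ ≈ 5.484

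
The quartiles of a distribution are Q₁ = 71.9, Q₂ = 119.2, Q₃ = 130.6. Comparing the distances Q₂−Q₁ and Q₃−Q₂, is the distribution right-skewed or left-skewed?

left-skewed

Q₂ − Q₁ = 47.3;  Q₃ − Q₂ = 11.4
Q₂ − Q₁ > Q₃ − Q₂ ⇒ the lower half is more spread out ⇒ left-skewed.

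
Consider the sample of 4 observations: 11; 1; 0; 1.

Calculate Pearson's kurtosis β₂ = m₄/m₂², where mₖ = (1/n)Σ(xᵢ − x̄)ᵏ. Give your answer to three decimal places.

2.313

x̄ = 3.2500
Σ(xᵢ − x̄)² = 80.7500 ⇒ m₂ = 20.18750
Σ(xᵢ − x̄)⁴ = 3770.3281 ⇒ m₄ = 942.58203
m₂² = 407.53516
β₂ = m₄/m₂² = 942.58203 / 407.53516 ≈ 2.313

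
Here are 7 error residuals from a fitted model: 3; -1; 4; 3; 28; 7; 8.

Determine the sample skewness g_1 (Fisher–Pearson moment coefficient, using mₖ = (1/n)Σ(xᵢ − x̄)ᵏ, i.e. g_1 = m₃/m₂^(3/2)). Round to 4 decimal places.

x̄ = (3 - 1 + 4 + 3 + 28 + 7 + 8) / 7 = 7.4286
deviations (xᵢ − x̄): -4.4286, -8.4286, -3.4286, -4.4286, 20.5714, -0.4286, 0.5714
Σ(xᵢ − x̄)² = 545.7143 ⇒ m₂ = 545.7143/7 = 77.95918
Σ(xᵢ − x̄)³ = 7892.8163 ⇒ m₃ = 7892.8163/7 = 1127.54519
m₂^(3/2) = 77.95918^(1.5) = 688.33670
g_1 = m₃ / m₂^(3/2) = 1127.54519 / 688.33670 ≈ 1.6381

1.6381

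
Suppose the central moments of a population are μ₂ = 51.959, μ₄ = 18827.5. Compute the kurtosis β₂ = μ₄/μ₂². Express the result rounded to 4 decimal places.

μ₂² = 51.959² = 2699.73768
μ₄/μ₂² = 18827.5 / 2699.73768 = 6.97383
β₂ ≈ 6.9738

6.9738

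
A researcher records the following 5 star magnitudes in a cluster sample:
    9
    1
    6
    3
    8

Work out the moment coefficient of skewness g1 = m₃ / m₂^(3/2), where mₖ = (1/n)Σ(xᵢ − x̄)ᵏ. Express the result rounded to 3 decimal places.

-0.254

x̄ = (9 + 1 + 6 + 3 + 8) / 5 = 5.4000
deviations (xᵢ − x̄): 3.6000, -4.4000, 0.6000, -2.4000, 2.6000
Σ(xᵢ − x̄)² = 45.2000 ⇒ m₂ = 45.2000/5 = 9.04000
Σ(xᵢ − x̄)³ = -34.5600 ⇒ m₃ = -34.5600/5 = -6.91200
m₂^(3/2) = 9.04000^(1.5) = 27.18020
g1 = m₃ / m₂^(3/2) = -6.91200 / 27.18020 ≈ -0.254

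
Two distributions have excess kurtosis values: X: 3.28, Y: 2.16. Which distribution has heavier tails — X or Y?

Higher excess kurtosis ⇒ heavier tails relative to the normal distribution.
3.28 vs 2.16: the larger is 3.28, so X has heavier tails.

X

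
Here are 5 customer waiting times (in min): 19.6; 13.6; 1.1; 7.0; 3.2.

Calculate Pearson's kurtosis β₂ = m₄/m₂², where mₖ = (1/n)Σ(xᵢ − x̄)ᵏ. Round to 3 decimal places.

x̄ = 8.9000
Σ(xᵢ − x̄)² = 233.5200 ⇒ m₂ = 46.70400
Σ(xᵢ − x̄)⁴ = 18366.0660 ⇒ m₄ = 3673.21320
m₂² = 2181.26362
β₂ = m₄/m₂² = 3673.21320 / 2181.26362 ≈ 1.684

1.684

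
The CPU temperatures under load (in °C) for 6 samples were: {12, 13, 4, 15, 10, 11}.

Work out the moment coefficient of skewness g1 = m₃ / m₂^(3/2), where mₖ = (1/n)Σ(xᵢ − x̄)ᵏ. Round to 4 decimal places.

x̄ = (12 + 13 + 4 + 15 + 10 + 11) / 6 = 10.8333
deviations (xᵢ − x̄): 1.1667, 2.1667, -6.8333, 4.1667, -0.8333, 0.1667
Σ(xᵢ − x̄)² = 70.8333 ⇒ m₂ = 70.8333/6 = 11.80556
Σ(xᵢ − x̄)³ = -235.5556 ⇒ m₃ = -235.5556/6 = -39.25926
m₂^(3/2) = 11.80556^(1.5) = 40.56296
g1 = m₃ / m₂^(3/2) = -39.25926 / 40.56296 ≈ -0.9679

-0.9679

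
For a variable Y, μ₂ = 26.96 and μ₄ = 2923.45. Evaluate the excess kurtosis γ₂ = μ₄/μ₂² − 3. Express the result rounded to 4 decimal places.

1.0221

μ₂² = 26.96² = 726.84160
μ₄/μ₂² = 2923.45 / 726.84160 = 4.02213
γ₂ = 4.02213 − 3 ≈ 1.0221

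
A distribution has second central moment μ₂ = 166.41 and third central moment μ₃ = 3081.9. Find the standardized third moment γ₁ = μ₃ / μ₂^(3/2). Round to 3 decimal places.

σ = √μ₂ = √166.41 = 12.90000
σ³ = μ₂^(3/2) = 2146.68900
γ₁ = μ₃/σ³ = 3081.9 / 2146.68900 ≈ 1.436

1.436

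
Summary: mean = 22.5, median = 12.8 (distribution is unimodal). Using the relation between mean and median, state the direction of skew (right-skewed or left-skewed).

mean − median = 22.5 − 12.8 = 9.7
mean > median ⇒ the longer tail is on the right ⇒ right-skewed (positively skewed).

right-skewed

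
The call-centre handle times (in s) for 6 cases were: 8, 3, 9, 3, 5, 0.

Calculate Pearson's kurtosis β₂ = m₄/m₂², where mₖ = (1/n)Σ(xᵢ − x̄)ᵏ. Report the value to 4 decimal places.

1.7628

x̄ = 4.6667
Σ(xᵢ − x̄)² = 57.3333 ⇒ m₂ = 9.55556
Σ(xᵢ − x̄)⁴ = 965.7778 ⇒ m₄ = 160.96296
m₂² = 91.30864
β₂ = m₄/m₂² = 160.96296 / 91.30864 ≈ 1.7628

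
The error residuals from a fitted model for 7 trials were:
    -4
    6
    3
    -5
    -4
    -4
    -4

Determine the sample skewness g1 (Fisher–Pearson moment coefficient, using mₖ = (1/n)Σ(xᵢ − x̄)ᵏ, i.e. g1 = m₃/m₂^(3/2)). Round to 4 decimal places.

x̄ = (-4 + 6 + 3 - 5 - 4 - 4 - 4) / 7 = -1.7143
deviations (xᵢ − x̄): -2.2857, 7.7143, 4.7143, -3.2857, -2.2857, -2.2857, -2.2857
Σ(xᵢ − x̄)² = 113.4286 ⇒ m₂ = 113.4286/7 = 16.20408
Σ(xᵢ − x̄)³ = 480.6122 ⇒ m₃ = 480.6122/7 = 68.65889
m₂^(3/2) = 16.20408^(1.5) = 65.22839
g1 = m₃ / m₂^(3/2) = 68.65889 / 65.22839 ≈ 1.0526

1.0526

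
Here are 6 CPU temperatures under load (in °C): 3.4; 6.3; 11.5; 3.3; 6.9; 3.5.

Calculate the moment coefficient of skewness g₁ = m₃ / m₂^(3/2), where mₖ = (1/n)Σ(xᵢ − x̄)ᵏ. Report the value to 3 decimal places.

0.951

x̄ = (3.4 + 6.3 + 11.5 + 3.3 + 6.9 + 3.5) / 6 = 5.8167
deviations (xᵢ − x̄): -2.4167, 0.4833, 5.6833, -2.5167, 1.0833, -2.3167
Σ(xᵢ − x̄)² = 51.2483 ⇒ m₂ = 51.2483/6 = 8.54139
Σ(xᵢ − x̄)³ = 142.4706 ⇒ m₃ = 142.4706/6 = 23.74509
m₂^(3/2) = 8.54139^(1.5) = 24.96277
g₁ = m₃ / m₂^(3/2) = 23.74509 / 24.96277 ≈ 0.951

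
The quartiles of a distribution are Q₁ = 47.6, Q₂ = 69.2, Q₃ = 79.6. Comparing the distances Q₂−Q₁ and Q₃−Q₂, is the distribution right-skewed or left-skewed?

Q₂ − Q₁ = 21.6;  Q₃ − Q₂ = 10.4
Q₂ − Q₁ > Q₃ − Q₂ ⇒ the lower half is more spread out ⇒ left-skewed.

left-skewed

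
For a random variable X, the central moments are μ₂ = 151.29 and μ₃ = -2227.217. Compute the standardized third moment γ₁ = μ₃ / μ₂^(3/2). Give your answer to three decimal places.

-1.197

σ = √μ₂ = √151.29 = 12.30000
σ³ = μ₂^(3/2) = 1860.86700
γ₁ = μ₃/σ³ = -2227.217 / 1860.86700 ≈ -1.197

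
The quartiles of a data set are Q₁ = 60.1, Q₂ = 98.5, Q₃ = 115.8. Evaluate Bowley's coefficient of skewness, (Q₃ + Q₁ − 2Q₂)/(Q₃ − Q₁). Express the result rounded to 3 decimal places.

numerator: Q₃ + Q₁ − 2Q₂ = 115.8 + 60.1 − 2×98.5 = -21.1000
denominator: Q₃ − Q₁ = 115.8 − 60.1 = 55.7000
Bowley skewness = -21.1000 / 55.7000 ≈ -0.379

-0.379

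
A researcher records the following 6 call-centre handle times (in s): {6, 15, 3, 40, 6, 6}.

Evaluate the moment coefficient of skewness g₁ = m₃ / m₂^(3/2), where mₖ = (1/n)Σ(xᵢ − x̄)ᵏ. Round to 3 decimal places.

1.490

x̄ = (6 + 15 + 3 + 40 + 6 + 6) / 6 = 12.6667
deviations (xᵢ − x̄): -6.6667, 2.3333, -9.6667, 27.3333, -6.6667, -6.6667
Σ(xᵢ − x̄)² = 979.3333 ⇒ m₂ = 979.3333/6 = 163.22222
Σ(xᵢ − x̄)³ = 18641.5556 ⇒ m₃ = 18641.5556/6 = 3106.92593
m₂^(3/2) = 163.22222^(1.5) = 2085.30185
g₁ = m₃ / m₂^(3/2) = 3106.92593 / 2085.30185 ≈ 1.490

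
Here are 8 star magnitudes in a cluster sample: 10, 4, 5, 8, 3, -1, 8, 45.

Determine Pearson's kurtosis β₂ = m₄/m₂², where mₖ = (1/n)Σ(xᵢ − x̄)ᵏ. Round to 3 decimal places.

x̄ = 10.2500
Σ(xᵢ − x̄)² = 1463.5000 ⇒ m₂ = 182.93750
Σ(xᵢ − x̄)⁴ = 1479324.9063 ⇒ m₄ = 184915.61328
m₂² = 33466.12891
β₂ = m₄/m₂² = 184915.61328 / 33466.12891 ≈ 5.525

5.525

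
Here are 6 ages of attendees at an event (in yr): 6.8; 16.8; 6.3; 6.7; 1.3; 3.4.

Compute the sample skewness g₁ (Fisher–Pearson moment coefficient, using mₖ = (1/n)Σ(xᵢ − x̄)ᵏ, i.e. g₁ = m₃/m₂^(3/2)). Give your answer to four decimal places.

x̄ = (6.8 + 16.8 + 6.3 + 6.7 + 1.3 + 3.4) / 6 = 6.8833
deviations (xᵢ − x̄): -0.0833, 9.9167, -0.5833, -0.1833, -5.5833, -3.4833
Σ(xᵢ − x̄)² = 142.0283 ⇒ m₂ = 142.0283/6 = 23.67139
Σ(xᵢ − x̄)³ = 758.6844 ⇒ m₃ = 758.6844/6 = 126.44741
m₂^(3/2) = 23.67139^(1.5) = 115.16900
g₁ = m₃ / m₂^(3/2) = 126.44741 / 115.16900 ≈ 1.0979

1.0979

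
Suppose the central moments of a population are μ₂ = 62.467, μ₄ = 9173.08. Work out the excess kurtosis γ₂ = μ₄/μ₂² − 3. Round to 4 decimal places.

μ₂² = 62.467² = 3902.12609
μ₄/μ₂² = 9173.08 / 3902.12609 = 2.35079
γ₂ = 2.35079 − 3 ≈ -0.6492

-0.6492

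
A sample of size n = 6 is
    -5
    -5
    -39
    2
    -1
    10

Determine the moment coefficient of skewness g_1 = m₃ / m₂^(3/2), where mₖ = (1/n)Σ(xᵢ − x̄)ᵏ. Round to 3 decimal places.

x̄ = (-5 - 5 - 39 + 2 - 1 + 10) / 6 = -6.3333
deviations (xᵢ − x̄): 1.3333, 1.3333, -32.6667, 8.3333, 5.3333, 16.3333
Σ(xᵢ − x̄)² = 1435.3333 ⇒ m₂ = 1435.3333/6 = 239.22222
Σ(xᵢ − x̄)³ = -29766.4444 ⇒ m₃ = -29766.4444/6 = -4961.07407
m₂^(3/2) = 239.22222^(1.5) = 3700.00474
g_1 = m₃ / m₂^(3/2) = -4961.07407 / 3700.00474 ≈ -1.341

-1.341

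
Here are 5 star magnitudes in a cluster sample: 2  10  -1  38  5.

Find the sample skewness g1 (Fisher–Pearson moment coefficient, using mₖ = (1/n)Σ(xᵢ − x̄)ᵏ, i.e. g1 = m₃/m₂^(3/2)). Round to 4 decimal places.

x̄ = (2 + 10 - 1 + 38 + 5) / 5 = 10.8000
deviations (xᵢ − x̄): -8.8000, -0.8000, -11.8000, 27.2000, -5.8000
Σ(xᵢ − x̄)² = 990.8000 ⇒ m₂ = 990.8000/5 = 198.16000
Σ(xᵢ − x̄)³ = 17603.5200 ⇒ m₃ = 17603.5200/5 = 3520.70400
m₂^(3/2) = 198.16000^(1.5) = 2789.48474
g1 = m₃ / m₂^(3/2) = 3520.70400 / 2789.48474 ≈ 1.2621

1.2621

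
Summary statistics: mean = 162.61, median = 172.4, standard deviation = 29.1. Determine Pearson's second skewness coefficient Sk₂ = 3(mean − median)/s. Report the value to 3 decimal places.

Sk₂ = 3(162.61 − 172.4) / 29.1 = 3 × -9.7900 / 29.1
    = -29.3700 / 29.1 ≈ -1.009

-1.009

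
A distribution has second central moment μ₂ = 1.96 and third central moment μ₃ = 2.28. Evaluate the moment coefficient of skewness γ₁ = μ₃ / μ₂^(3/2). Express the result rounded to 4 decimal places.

0.8309

σ = √μ₂ = √1.96 = 1.40000
σ³ = μ₂^(3/2) = 2.74400
γ₁ = μ₃/σ³ = 2.28 / 2.74400 ≈ 0.8309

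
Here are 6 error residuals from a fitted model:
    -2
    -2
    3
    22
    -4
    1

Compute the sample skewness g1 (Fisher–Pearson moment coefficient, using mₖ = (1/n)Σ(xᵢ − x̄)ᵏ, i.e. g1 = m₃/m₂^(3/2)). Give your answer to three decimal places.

1.534

x̄ = (-2 - 2 + 3 + 22 - 4 + 1) / 6 = 3.0000
deviations (xᵢ − x̄): -5.0000, -5.0000, 0.0000, 19.0000, -7.0000, -2.0000
Σ(xᵢ − x̄)² = 464.0000 ⇒ m₂ = 464.0000/6 = 77.33333
Σ(xᵢ − x̄)³ = 6258.0000 ⇒ m₃ = 6258.0000/6 = 1043.00000
m₂^(3/2) = 77.33333^(1.5) = 680.06448
g1 = m₃ / m₂^(3/2) = 1043.00000 / 680.06448 ≈ 1.534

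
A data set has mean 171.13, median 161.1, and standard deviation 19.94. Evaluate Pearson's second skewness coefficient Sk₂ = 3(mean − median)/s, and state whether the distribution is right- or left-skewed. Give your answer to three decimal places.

1.509, right-skewed

Sk₂ = 3(171.13 − 161.1) / 19.94 = 3 × 10.0300 / 19.94
    = 30.0900 / 19.94 ≈ 1.509
Sk₂ > 0 ⇒ mean > median ⇒ right-skewed (positive skew).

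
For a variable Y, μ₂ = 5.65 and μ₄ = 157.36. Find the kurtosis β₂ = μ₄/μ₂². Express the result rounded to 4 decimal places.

4.9294

μ₂² = 5.65² = 31.92250
μ₄/μ₂² = 157.36 / 31.92250 = 4.92944
β₂ ≈ 4.9294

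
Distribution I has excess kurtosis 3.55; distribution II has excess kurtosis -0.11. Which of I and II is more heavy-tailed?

Higher excess kurtosis ⇒ heavier tails relative to the normal distribution.
3.55 vs -0.11: the larger is 3.55, so I has heavier tails. (I is leptokurtic — heavier-than-normal tails; the other is platykurtic.)

I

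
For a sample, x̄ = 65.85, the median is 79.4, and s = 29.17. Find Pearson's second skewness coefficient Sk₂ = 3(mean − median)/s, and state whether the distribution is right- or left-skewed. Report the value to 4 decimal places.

Sk₂ = 3(65.85 − 79.4) / 29.17 = 3 × -13.5500 / 29.17
    = -40.6500 / 29.17 ≈ -1.3936
Sk₂ < 0 ⇒ mean < median ⇒ left-skewed (negative skew).

-1.3936, left-skewed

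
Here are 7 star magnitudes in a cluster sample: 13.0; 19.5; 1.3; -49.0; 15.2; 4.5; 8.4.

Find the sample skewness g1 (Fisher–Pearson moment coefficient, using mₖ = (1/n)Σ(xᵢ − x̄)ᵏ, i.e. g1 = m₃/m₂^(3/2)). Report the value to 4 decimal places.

-1.7400

x̄ = (13.0 + 19.5 + 1.3 - 49.0 + 15.2 + 4.5 + 8.4) / 7 = 1.8429
deviations (xᵢ − x̄): 11.1571, 17.6571, -0.5429, -50.8429, 13.3571, 2.6571, 6.5571
Σ(xᵢ − x̄)² = 3250.0171 ⇒ m₂ = 3250.0171/7 = 464.28816
Σ(xᵢ − x̄)³ = -121851.0529 ⇒ m₃ = -121851.0529/7 = -17407.29327
m₂^(3/2) = 464.28816^(1.5) = 10004.17817
g1 = m₃ / m₂^(3/2) = -17407.29327 / 10004.17817 ≈ -1.7400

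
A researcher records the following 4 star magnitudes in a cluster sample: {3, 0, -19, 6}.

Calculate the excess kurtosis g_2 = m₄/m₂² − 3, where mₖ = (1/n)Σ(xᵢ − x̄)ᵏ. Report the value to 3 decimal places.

x̄ = -2.5000
Σ(xᵢ − x̄)² = 381.0000 ⇒ m₂ = 95.25000
Σ(xᵢ − x̄)⁴ = 80294.2500 ⇒ m₄ = 20073.56250
m₂² = 9072.56250
g_2 = m₄/m₂² − 3 = 2.21256 − 3 ≈ -0.787

-0.787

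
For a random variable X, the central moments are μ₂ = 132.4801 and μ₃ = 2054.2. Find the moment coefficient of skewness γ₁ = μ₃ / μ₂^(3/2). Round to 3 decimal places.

σ = √μ₂ = √132.4801 = 11.51000
σ³ = μ₂^(3/2) = 1524.84595
γ₁ = μ₃/σ³ = 2054.2 / 1524.84595 ≈ 1.347

1.347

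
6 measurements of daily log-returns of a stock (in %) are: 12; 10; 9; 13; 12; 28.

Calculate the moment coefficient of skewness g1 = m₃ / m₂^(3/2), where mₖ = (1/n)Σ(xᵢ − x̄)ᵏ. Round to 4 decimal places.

1.6113

x̄ = (12 + 10 + 9 + 13 + 12 + 28) / 6 = 14.0000
deviations (xᵢ − x̄): -2.0000, -4.0000, -5.0000, -1.0000, -2.0000, 14.0000
Σ(xᵢ − x̄)² = 246.0000 ⇒ m₂ = 246.0000/6 = 41.00000
Σ(xᵢ − x̄)³ = 2538.0000 ⇒ m₃ = 2538.0000/6 = 423.00000
m₂^(3/2) = 41.00000^(1.5) = 262.52809
g1 = m₃ / m₂^(3/2) = 423.00000 / 262.52809 ≈ 1.6113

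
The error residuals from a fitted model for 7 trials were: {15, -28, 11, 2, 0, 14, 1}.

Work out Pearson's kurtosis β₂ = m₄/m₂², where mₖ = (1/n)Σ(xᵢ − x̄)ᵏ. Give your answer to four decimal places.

3.6464

x̄ = 2.1429
Σ(xᵢ − x̄)² = 1298.8571 ⇒ m₂ = 185.55102
Σ(xᵢ − x̄)⁴ = 878808.3382 ⇒ m₄ = 125544.04831
m₂² = 34429.18117
β₂ = m₄/m₂² = 125544.04831 / 34429.18117 ≈ 3.6464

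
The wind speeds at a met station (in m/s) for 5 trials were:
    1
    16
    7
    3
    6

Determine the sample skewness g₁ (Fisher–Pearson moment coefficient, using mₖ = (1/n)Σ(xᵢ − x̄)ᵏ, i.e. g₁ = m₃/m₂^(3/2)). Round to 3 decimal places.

x̄ = (1 + 16 + 7 + 3 + 6) / 5 = 6.6000
deviations (xᵢ − x̄): -5.6000, 9.4000, 0.4000, -3.6000, -0.6000
Σ(xᵢ − x̄)² = 133.2000 ⇒ m₂ = 133.2000/5 = 26.64000
Σ(xᵢ − x̄)³ = 608.1600 ⇒ m₃ = 608.1600/5 = 121.63200
m₂^(3/2) = 26.64000^(1.5) = 137.49957
g₁ = m₃ / m₂^(3/2) = 121.63200 / 137.49957 ≈ 0.885

0.885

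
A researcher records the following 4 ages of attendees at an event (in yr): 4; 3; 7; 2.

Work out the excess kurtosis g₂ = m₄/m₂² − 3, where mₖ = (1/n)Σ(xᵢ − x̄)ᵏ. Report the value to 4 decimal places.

x̄ = 4.0000
Σ(xᵢ − x̄)² = 14.0000 ⇒ m₂ = 3.50000
Σ(xᵢ − x̄)⁴ = 98.0000 ⇒ m₄ = 24.50000
m₂² = 12.25000
g₂ = m₄/m₂² − 3 = 2.00000 − 3 ≈ -1.0000

-1.0000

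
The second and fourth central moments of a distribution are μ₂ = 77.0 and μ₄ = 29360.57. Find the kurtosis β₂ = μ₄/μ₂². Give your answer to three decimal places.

4.952

μ₂² = 77.0² = 5929.00000
μ₄/μ₂² = 29360.57 / 5929.00000 = 4.95203
β₂ ≈ 4.952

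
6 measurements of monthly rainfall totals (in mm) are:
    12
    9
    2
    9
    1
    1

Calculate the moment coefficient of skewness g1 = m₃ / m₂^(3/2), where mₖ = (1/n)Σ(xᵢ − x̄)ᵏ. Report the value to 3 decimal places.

0.142

x̄ = (12 + 9 + 2 + 9 + 1 + 1) / 6 = 5.6667
deviations (xᵢ − x̄): 6.3333, 3.3333, -3.6667, 3.3333, -4.6667, -4.6667
Σ(xᵢ − x̄)² = 119.3333 ⇒ m₂ = 119.3333/6 = 19.88889
Σ(xᵢ − x̄)³ = 75.5556 ⇒ m₃ = 75.5556/6 = 12.59259
m₂^(3/2) = 19.88889^(1.5) = 88.69840
g1 = m₃ / m₂^(3/2) = 12.59259 / 88.69840 ≈ 0.142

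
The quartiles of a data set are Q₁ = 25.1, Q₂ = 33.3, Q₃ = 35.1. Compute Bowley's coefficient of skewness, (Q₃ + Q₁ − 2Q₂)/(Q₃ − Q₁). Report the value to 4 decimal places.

numerator: Q₃ + Q₁ − 2Q₂ = 35.1 + 25.1 − 2×33.3 = -6.4000
denominator: Q₃ − Q₁ = 35.1 − 25.1 = 10.0000
Bowley skewness = -6.4000 / 10.0000 ≈ -0.6400

-0.6400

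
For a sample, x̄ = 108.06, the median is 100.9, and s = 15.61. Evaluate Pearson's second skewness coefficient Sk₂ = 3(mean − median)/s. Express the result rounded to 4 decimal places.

Sk₂ = 3(108.06 − 100.9) / 15.61 = 3 × 7.1600 / 15.61
    = 21.4800 / 15.61 ≈ 1.3760

1.3760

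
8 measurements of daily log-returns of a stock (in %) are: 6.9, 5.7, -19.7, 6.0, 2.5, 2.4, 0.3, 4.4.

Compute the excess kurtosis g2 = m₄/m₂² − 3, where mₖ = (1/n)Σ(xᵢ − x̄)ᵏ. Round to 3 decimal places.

x̄ = 1.0625
Σ(xᵢ − x̄)² = 526.6188 ⇒ m₂ = 65.82734
Σ(xᵢ − x̄)⁴ = 188181.1203 ⇒ m₄ = 23522.64004
m₂² = 4333.23919
g2 = m₄/m₂² − 3 = 5.42842 − 3 ≈ 2.428

2.428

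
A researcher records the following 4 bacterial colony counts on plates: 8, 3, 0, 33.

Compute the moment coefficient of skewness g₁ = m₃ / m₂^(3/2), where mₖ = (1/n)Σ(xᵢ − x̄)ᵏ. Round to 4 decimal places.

0.9944

x̄ = (8 + 3 + 0 + 33) / 4 = 11.0000
deviations (xᵢ − x̄): -3.0000, -8.0000, -11.0000, 22.0000
Σ(xᵢ − x̄)² = 678.0000 ⇒ m₂ = 678.0000/4 = 169.50000
Σ(xᵢ − x̄)³ = 8778.0000 ⇒ m₃ = 8778.0000/4 = 2194.50000
m₂^(3/2) = 169.50000^(1.5) = 2206.75721
g₁ = m₃ / m₂^(3/2) = 2194.50000 / 2206.75721 ≈ 0.9944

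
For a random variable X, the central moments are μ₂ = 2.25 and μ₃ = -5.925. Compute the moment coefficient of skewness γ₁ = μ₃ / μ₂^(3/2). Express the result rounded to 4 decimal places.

σ = √μ₂ = √2.25 = 1.50000
σ³ = μ₂^(3/2) = 3.37500
γ₁ = μ₃/σ³ = -5.925 / 3.37500 ≈ -1.7556

-1.7556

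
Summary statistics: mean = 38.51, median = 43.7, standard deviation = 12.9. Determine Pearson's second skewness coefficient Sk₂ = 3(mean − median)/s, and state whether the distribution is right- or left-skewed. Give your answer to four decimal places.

-1.2070, left-skewed

Sk₂ = 3(38.51 − 43.7) / 12.9 = 3 × -5.1900 / 12.9
    = -15.5700 / 12.9 ≈ -1.2070
Sk₂ < 0 ⇒ mean < median ⇒ left-skewed (negative skew).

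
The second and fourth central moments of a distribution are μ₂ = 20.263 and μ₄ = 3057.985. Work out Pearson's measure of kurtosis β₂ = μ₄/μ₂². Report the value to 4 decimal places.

μ₂² = 20.263² = 410.58917
μ₄/μ₂² = 3057.985 / 410.58917 = 7.44780
β₂ ≈ 7.4478

7.4478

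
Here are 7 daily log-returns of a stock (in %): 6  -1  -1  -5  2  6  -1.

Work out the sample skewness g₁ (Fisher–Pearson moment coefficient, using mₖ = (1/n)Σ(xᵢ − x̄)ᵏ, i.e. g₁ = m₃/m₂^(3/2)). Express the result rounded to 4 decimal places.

x̄ = (6 - 1 - 1 - 5 + 2 + 6 - 1) / 7 = 0.8571
deviations (xᵢ − x̄): 5.1429, -1.8571, -1.8571, -5.8571, 1.1429, 5.1429, -1.8571
Σ(xᵢ − x̄)² = 98.8571 ⇒ m₂ = 98.8571/7 = 14.12245
Σ(xᵢ − x̄)³ = 53.3878 ⇒ m₃ = 53.3878/7 = 7.62682
m₂^(3/2) = 14.12245^(1.5) = 53.07195
g₁ = m₃ / m₂^(3/2) = 7.62682 / 53.07195 ≈ 0.1437

0.1437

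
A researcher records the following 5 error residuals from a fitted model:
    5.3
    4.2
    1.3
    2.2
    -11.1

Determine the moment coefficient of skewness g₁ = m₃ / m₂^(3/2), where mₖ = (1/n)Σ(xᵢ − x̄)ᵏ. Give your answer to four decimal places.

-1.2887

x̄ = (5.3 + 4.2 + 1.3 + 2.2 - 11.1) / 5 = 0.3800
deviations (xᵢ − x̄): 4.9200, 3.8200, 0.9200, 1.8200, -11.4800
Σ(xᵢ − x̄)² = 174.7480 ⇒ m₂ = 174.7480/5 = 34.94960
Σ(xᵢ − x̄)³ = -1331.3081 ⇒ m₃ = -1331.3081/5 = -266.26162
m₂^(3/2) = 34.94960^(1.5) = 206.61570
g₁ = m₃ / m₂^(3/2) = -266.26162 / 206.61570 ≈ -1.2887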